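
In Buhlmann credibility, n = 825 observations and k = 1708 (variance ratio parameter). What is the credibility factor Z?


Z = n / (n + k)
= 825 / (825 + 1708)
= 825 / 2533
= 0.3257


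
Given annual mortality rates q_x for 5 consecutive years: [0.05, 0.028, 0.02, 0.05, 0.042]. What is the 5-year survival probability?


p_k = 1 - q_k for each year
Survival = product of (1 - q_k)
= 0.95 * 0.972 * 0.98 * 0.95 * 0.958
= 0.8236


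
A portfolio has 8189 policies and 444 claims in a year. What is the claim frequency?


frequency = claims / policies
= 444 / 8189
= 0.0542


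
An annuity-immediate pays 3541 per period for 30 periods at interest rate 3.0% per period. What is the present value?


PV = PMT * (1 - (1+i)^(-n)) / i
= 3541 * (1 - (1+0.03)^(-30)) / 0.03
= 3541 * (1 - 0.411987) / 0.03
= 3541 * 19.600441
= 69405.1628


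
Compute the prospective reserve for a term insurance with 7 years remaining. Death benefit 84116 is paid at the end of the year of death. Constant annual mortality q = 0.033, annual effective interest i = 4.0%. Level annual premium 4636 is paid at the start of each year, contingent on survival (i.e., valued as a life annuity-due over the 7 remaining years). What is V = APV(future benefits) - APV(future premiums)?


v = 1/(1+i) = 0.961538
APV(future benefits) per unit = sum_{k=0}^{6} k_p_x * q * v^(k+1) = 0.180447
APV(future benefits) = 84116 * 0.180447 = 15178.4381
Life annuity-due factor ä_{x:7} = sum_{k=0}^{6} k_p_x * v^k = 5.686799
APV(future premiums) = 4636 * 5.686799 = 26363.9997
V = 15178.4381 - 26363.9997
= -11185.5616


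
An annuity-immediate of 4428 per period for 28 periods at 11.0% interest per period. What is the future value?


FV = PMT * ((1+i)^n - 1) / i
= 4428 * ((1.11)^28 - 1) / 0.11
= 4428 * (18.579901 - 1) / 0.11
= 707670.9419


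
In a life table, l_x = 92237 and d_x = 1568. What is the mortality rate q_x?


q_x = d_x / l_x
= 1568 / 92237
= 0.017


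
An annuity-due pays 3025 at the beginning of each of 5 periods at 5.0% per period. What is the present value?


PV_due = PMT * (1-(1+i)^(-n))/i * (1+i)
PV_immediate = 13096.6669
PV_due = 13096.6669 * 1.05
= 13751.5003


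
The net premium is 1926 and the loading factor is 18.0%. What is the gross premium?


Gross = net * (1 + loading)
= 1926 * (1 + 0.18)
= 1926 * 1.18
= 2272.68


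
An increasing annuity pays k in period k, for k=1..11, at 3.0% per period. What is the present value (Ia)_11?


(Ia)_n = sum_{k=1}^{n} k * v^k, v = 1/(1+i)
v = 0.970874
Sum computed term by term:
(Ia)_11 = 52.7856


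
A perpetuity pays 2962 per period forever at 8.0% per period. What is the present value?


PV = PMT / i
= 2962 / 0.08
= 37025.0


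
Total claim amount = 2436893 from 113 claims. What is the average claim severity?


severity = total / number
= 2436893 / 113
= 21565.4248


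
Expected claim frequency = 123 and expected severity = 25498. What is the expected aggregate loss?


E[S] = E[N] * E[X]
= 123 * 25498
= 3.1363e+06


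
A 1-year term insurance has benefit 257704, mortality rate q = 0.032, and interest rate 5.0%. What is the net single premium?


NSP = benefit * q * v
v = 1/(1+i) = 0.952381
NSP = 257704 * 0.032 * 0.952381
= 7853.8362


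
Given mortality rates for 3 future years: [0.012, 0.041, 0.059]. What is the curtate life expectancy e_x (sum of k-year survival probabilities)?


e_x = sum_{k=1}^{n} k_p_x
k_p_x values:
  1_p_x = 0.988
  2_p_x = 0.947492
  3_p_x = 0.89159
e_x = 2.8271


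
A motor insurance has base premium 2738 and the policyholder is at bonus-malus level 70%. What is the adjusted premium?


adjusted = base * BM_level / 100
= 2738 * 70 / 100
= 2738 * 0.7
= 1916.6


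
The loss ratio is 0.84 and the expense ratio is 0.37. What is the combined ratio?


Combined ratio = loss ratio + expense ratio
= 0.84 + 0.37
= 1.21


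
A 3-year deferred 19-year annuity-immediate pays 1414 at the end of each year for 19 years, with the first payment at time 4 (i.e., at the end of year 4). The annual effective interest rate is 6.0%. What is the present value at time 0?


PV at time 3 of the 19-year annuity-immediate:
a_n = 1414 * (1-(1+0.06)^(-19))/0.06 = 15777.5767
Discount back 3 years to time 0:
PV = 15777.5767 * (1+0.06)^(-3)
= 15777.5767 * 0.839619
= 13247.1577


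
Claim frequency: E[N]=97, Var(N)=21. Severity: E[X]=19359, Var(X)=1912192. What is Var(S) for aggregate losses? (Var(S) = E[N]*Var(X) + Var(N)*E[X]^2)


Var(S) = E[N]*Var(X) + Var(N)*E[X]^2
= 97*1912192 + 21*19359^2
= 185482624 + 7870188501
= 8.0557e+09


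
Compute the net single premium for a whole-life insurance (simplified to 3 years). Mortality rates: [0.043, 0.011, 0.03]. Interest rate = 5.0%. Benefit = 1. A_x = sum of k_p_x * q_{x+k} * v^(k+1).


v = 0.952381
Year 0: k_p_x=1.0, q=0.043, term=0.040952
Year 1: k_p_x=0.957, q=0.011, term=0.009548
Year 2: k_p_x=0.946473, q=0.03, term=0.024528
A_x = 0.075


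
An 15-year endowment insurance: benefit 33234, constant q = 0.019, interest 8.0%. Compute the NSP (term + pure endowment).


Term component = 4870.3172
Pure endowment = 15_p_x * v^15 * benefit = 0.749955 * 0.315242 * 33234 = 7857.084
NSP = 12727.4012


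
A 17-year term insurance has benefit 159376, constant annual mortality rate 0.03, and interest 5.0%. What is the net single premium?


NSP = benefit * sum_{k=0}^{n-1} k_p_x * q * v^(k+1)
With constant q=0.03, v=0.952381
Sum = 0.277516
NSP = 159376 * 0.277516
= 44229.4142


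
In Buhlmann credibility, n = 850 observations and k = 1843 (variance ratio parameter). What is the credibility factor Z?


Z = n / (n + k)
= 850 / (850 + 1843)
= 850 / 2693
= 0.3156


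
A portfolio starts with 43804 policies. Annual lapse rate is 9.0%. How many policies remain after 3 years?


remaining = initial * (1 - lapse)^years
= 43804 * (1 - 0.09)^3
= 43804 * 0.753571
= 33009.4241


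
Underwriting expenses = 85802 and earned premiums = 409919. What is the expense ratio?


Expense ratio = expenses / premiums
= 85802 / 409919
= 0.2093


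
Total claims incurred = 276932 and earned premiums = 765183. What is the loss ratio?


Loss ratio = claims / premiums
= 276932 / 765183
= 0.3619


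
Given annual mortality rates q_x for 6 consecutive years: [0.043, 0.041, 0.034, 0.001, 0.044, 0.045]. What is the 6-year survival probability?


p_k = 1 - q_k for each year
Survival = product of (1 - q_k)
= 0.957 * 0.959 * 0.966 * 0.999 * 0.956 * 0.955
= 0.8086


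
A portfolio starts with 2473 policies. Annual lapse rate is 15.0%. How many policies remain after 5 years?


remaining = initial * (1 - lapse)^years
= 2473 * (1 - 0.15)^5
= 2473 * 0.443705
= 1097.2832


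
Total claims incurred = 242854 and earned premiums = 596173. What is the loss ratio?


Loss ratio = claims / premiums
= 242854 / 596173
= 0.4074


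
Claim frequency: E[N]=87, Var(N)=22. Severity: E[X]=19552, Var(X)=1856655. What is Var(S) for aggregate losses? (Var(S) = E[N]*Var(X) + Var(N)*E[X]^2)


Var(S) = E[N]*Var(X) + Var(N)*E[X]^2
= 87*1856655 + 22*19552^2
= 161528985 + 8410175488
= 8.5717e+09


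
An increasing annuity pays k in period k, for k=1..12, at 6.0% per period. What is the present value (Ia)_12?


(Ia)_n = sum_{k=1}^{n} k * v^k, v = 1/(1+i)
v = 0.943396
Sum computed term by term:
(Ia)_12 = 48.7207


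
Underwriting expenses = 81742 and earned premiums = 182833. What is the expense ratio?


Expense ratio = expenses / premiums
= 81742 / 182833
= 0.4471


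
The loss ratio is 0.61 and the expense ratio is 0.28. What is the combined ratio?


Combined ratio = loss ratio + expense ratio
= 0.61 + 0.28
= 0.89


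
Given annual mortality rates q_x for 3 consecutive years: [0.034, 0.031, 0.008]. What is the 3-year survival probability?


p_k = 1 - q_k for each year
Survival = product of (1 - q_k)
= 0.966 * 0.969 * 0.992
= 0.9286


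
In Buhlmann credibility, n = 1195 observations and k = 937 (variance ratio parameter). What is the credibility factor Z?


Z = n / (n + k)
= 1195 / (1195 + 937)
= 1195 / 2132
= 0.5605


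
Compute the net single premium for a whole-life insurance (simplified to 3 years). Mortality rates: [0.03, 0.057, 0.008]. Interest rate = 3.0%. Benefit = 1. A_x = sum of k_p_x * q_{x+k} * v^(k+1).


v = 0.970874
Year 0: k_p_x=1.0, q=0.03, term=0.029126
Year 1: k_p_x=0.97, q=0.057, term=0.052116
Year 2: k_p_x=0.91471, q=0.008, term=0.006697
A_x = 0.0879


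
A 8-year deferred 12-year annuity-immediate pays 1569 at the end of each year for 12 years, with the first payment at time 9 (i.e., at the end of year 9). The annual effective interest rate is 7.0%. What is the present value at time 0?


PV at time 8 of the 12-year annuity-immediate:
a_n = 1569 * (1-(1+0.07)^(-12))/0.07 = 12462.0748
Discount back 8 years to time 0:
PV = 12462.0748 * (1+0.07)^(-8)
= 12462.0748 * 0.582009
= 7253.041


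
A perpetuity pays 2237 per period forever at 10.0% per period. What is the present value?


PV = PMT / i
= 2237 / 0.1
= 22370.0


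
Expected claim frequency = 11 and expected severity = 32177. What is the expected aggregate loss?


E[S] = E[N] * E[X]
= 11 * 32177
= 353947


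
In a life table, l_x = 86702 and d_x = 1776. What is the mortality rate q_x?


q_x = d_x / l_x
= 1776 / 86702
= 0.0205


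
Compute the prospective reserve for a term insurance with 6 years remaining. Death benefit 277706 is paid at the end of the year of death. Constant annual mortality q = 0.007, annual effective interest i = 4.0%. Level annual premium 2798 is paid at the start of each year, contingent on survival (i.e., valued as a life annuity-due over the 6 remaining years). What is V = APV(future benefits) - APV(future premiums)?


v = 1/(1+i) = 0.961538
APV(future benefits) per unit = sum_{k=0}^{5} k_p_x * q * v^(k+1) = 0.036088
APV(future benefits) = 277706 * 0.036088 = 10021.7736
Life annuity-due factor ä_{x:6} = sum_{k=0}^{5} k_p_x * v^k = 5.361603
APV(future premiums) = 2798 * 5.361603 = 15001.7642
V = 10021.7736 - 15001.7642
= -4979.9906


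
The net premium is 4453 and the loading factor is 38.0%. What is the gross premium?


Gross = net * (1 + loading)
= 4453 * (1 + 0.38)
= 4453 * 1.38
= 6145.14


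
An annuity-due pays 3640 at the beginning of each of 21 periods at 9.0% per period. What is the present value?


PV_due = PMT * (1-(1+i)^(-n))/i * (1+i)
PV_immediate = 33823.7672
PV_due = 33823.7672 * 1.09
= 36867.9062


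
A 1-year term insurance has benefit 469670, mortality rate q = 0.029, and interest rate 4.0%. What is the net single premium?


NSP = benefit * q * v
v = 1/(1+i) = 0.961538
NSP = 469670 * 0.029 * 0.961538
= 13096.5673


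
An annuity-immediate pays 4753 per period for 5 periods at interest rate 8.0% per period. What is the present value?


PV = PMT * (1 - (1+i)^(-n)) / i
= 4753 * (1 - (1+0.08)^(-5)) / 0.08
= 4753 * (1 - 0.680583) / 0.08
= 4753 * 3.99271
= 18977.3508


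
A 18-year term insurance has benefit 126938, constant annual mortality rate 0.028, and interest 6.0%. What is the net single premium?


NSP = benefit * sum_{k=0}^{n-1} k_p_x * q * v^(k+1)
With constant q=0.028, v=0.943396
Sum = 0.251322
NSP = 126938 * 0.251322
= 31902.3636


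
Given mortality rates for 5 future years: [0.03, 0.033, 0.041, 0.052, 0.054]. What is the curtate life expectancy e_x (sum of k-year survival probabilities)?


e_x = sum_{k=1}^{n} k_p_x
k_p_x values:
  1_p_x = 0.97
  2_p_x = 0.93799
  3_p_x = 0.899532
  4_p_x = 0.852757
  5_p_x = 0.806708
e_x = 4.467


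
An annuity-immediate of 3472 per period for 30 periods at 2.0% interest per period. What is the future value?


FV = PMT * ((1+i)^n - 1) / i
= 3472 * ((1.02)^30 - 1) / 0.02
= 3472 * (1.811362 - 1) / 0.02
= 140852.371


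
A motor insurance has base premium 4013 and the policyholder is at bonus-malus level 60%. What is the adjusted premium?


adjusted = base * BM_level / 100
= 4013 * 60 / 100
= 4013 * 0.6
= 2407.8


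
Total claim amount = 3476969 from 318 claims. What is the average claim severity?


severity = total / number
= 3476969 / 318
= 10933.8648


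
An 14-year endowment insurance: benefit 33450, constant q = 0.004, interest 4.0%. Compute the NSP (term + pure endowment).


Term component = 1380.6823
Pure endowment = 14_p_x * v^14 * benefit = 0.945433 * 0.577475 * 33450 = 18262.495
NSP = 19643.1773


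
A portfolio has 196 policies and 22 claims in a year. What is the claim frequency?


frequency = claims / policies
= 22 / 196
= 0.1122


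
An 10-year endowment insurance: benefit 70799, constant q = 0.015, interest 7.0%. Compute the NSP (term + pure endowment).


Term component = 7033.5471
Pure endowment = 10_p_x * v^10 * benefit = 0.85973 * 0.508349 * 70799 = 30942.233
NSP = 37975.7801


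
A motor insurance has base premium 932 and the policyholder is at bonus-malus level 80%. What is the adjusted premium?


adjusted = base * BM_level / 100
= 932 * 80 / 100
= 932 * 0.8
= 745.6


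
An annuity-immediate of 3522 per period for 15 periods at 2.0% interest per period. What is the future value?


FV = PMT * ((1+i)^n - 1) / i
= 3522 * ((1.02)^15 - 1) / 0.02
= 3522 * (1.345868 - 1) / 0.02
= 60907.4144


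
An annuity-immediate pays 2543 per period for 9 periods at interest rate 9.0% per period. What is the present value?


PV = PMT * (1 - (1+i)^(-n)) / i
= 2543 * (1 - (1+0.09)^(-9)) / 0.09
= 2543 * (1 - 0.460428) / 0.09
= 2543 * 5.995247
= 15245.9129


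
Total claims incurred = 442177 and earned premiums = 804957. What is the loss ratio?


Loss ratio = claims / premiums
= 442177 / 804957
= 0.5493


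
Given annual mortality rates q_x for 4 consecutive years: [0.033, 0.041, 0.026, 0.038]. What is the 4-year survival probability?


p_k = 1 - q_k for each year
Survival = product of (1 - q_k)
= 0.967 * 0.959 * 0.974 * 0.962
= 0.8689


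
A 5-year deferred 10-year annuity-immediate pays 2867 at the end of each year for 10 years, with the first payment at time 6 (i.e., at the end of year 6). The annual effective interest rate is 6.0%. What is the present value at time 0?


PV at time 5 of the 10-year annuity-immediate:
a_n = 2867 * (1-(1+0.06)^(-10))/0.06 = 21101.3696
Discount back 5 years to time 0:
PV = 21101.3696 * (1+0.06)^(-5)
= 21101.3696 * 0.747258
= 15768.1709


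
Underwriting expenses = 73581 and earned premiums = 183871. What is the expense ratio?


Expense ratio = expenses / premiums
= 73581 / 183871
= 0.4002


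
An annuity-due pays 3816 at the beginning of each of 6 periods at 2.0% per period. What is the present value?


PV_due = PMT * (1-(1+i)^(-n))/i * (1+i)
PV_immediate = 21375.0603
PV_due = 21375.0603 * 1.02
= 21802.5615


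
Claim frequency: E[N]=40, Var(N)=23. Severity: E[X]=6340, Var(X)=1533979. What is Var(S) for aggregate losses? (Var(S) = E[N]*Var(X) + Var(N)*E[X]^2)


Var(S) = E[N]*Var(X) + Var(N)*E[X]^2
= 40*1533979 + 23*6340^2
= 61359160 + 924498800
= 9.8586e+08


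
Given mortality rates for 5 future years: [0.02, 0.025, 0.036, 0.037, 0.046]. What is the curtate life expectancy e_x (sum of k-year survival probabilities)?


e_x = sum_{k=1}^{n} k_p_x
k_p_x values:
  1_p_x = 0.98
  2_p_x = 0.9555
  3_p_x = 0.921102
  4_p_x = 0.887021
  5_p_x = 0.846218
e_x = 4.5898


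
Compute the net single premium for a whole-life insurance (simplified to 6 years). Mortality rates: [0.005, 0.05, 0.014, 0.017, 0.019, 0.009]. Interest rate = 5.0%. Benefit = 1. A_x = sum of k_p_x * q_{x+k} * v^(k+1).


v = 0.952381
Year 0: k_p_x=1.0, q=0.005, term=0.004762
Year 1: k_p_x=0.995, q=0.05, term=0.045125
Year 2: k_p_x=0.94525, q=0.014, term=0.011432
Year 3: k_p_x=0.932016, q=0.017, term=0.013035
Year 4: k_p_x=0.916172, q=0.019, term=0.013639
Year 5: k_p_x=0.898765, q=0.009, term=0.006036
A_x = 0.094


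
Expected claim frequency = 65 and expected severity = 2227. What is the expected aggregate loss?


E[S] = E[N] * E[X]
= 65 * 2227
= 144755


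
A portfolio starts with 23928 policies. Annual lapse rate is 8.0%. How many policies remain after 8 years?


remaining = initial * (1 - lapse)^years
= 23928 * (1 - 0.08)^8
= 23928 * 0.513219
= 12280.3012


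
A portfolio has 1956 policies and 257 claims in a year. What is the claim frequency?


frequency = claims / policies
= 257 / 1956
= 0.1314


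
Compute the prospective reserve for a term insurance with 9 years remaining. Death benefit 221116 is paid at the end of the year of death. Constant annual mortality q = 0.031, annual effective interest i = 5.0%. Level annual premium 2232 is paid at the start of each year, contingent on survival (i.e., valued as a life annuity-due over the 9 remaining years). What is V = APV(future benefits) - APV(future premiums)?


v = 1/(1+i) = 0.952381
APV(future benefits) per unit = sum_{k=0}^{8} k_p_x * q * v^(k+1) = 0.196898
APV(future benefits) = 221116 * 0.196898 = 43537.3852
Life annuity-due factor ä_{x:9} = sum_{k=0}^{8} k_p_x * v^k = 6.669139
APV(future premiums) = 2232 * 6.669139 = 14885.5186
V = 43537.3852 - 14885.5186
= 28651.8666


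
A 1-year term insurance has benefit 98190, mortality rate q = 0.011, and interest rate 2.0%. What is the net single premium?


NSP = benefit * q * v
v = 1/(1+i) = 0.980392
NSP = 98190 * 0.011 * 0.980392
= 1058.9118


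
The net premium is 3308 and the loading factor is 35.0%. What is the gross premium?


Gross = net * (1 + loading)
= 3308 * (1 + 0.35)
= 3308 * 1.35
= 4465.8


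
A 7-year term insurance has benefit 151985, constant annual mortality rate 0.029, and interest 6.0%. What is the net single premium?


NSP = benefit * sum_{k=0}^{n-1} k_p_x * q * v^(k+1)
With constant q=0.029, v=0.943396
Sum = 0.149482
NSP = 151985 * 0.149482
= 22719.0379


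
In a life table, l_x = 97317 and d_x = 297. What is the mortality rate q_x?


q_x = d_x / l_x
= 297 / 97317
= 0.0031


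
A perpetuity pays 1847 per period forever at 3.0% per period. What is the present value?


PV = PMT / i
= 1847 / 0.03
= 61566.6667


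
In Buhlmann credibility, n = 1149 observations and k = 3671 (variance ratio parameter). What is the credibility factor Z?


Z = n / (n + k)
= 1149 / (1149 + 3671)
= 1149 / 4820
= 0.2384


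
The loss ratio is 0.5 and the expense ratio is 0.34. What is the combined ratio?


Combined ratio = loss ratio + expense ratio
= 0.5 + 0.34
= 0.84


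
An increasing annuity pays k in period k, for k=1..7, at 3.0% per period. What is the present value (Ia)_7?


(Ia)_n = sum_{k=1}^{n} k * v^k, v = 1/(1+i)
v = 0.970874
Sum computed term by term:
(Ia)_7 = 24.185


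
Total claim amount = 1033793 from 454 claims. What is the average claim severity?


severity = total / number
= 1033793 / 454
= 2277.0771


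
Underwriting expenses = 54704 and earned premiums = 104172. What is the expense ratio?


Expense ratio = expenses / premiums
= 54704 / 104172
= 0.5251


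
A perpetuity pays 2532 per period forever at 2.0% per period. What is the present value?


PV = PMT / i
= 2532 / 0.02
= 126600.0


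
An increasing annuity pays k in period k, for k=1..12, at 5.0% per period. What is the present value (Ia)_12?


(Ia)_n = sum_{k=1}^{n} k * v^k, v = 1/(1+i)
v = 0.952381
Sum computed term by term:
(Ia)_12 = 52.4873


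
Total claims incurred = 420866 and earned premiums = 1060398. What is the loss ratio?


Loss ratio = claims / premiums
= 420866 / 1060398
= 0.3969


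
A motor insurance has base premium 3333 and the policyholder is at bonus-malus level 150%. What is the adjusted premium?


adjusted = base * BM_level / 100
= 3333 * 150 / 100
= 3333 * 1.5
= 4999.5


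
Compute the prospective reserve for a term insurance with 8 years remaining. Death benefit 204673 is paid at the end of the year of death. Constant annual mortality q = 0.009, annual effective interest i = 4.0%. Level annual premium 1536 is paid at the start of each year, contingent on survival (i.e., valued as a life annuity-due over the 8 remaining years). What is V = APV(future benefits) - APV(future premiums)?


v = 1/(1+i) = 0.961538
APV(future benefits) per unit = sum_{k=0}^{7} k_p_x * q * v^(k+1) = 0.058829
APV(future benefits) = 204673 * 0.058829 = 12040.7289
Life annuity-due factor ä_{x:8} = sum_{k=0}^{7} k_p_x * v^k = 6.79803
APV(future premiums) = 1536 * 6.79803 = 10441.7735
V = 12040.7289 - 10441.7735
= 1598.9554


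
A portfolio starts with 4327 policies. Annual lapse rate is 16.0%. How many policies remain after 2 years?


remaining = initial * (1 - lapse)^years
= 4327 * (1 - 0.16)^2
= 4327 * 0.7056
= 3053.1312


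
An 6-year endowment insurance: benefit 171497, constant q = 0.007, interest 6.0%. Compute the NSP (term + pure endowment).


Term component = 5807.7108
Pure endowment = 6_p_x * v^6 * benefit = 0.958728 * 0.704961 * 171497 = 115908.9113
NSP = 121716.6221


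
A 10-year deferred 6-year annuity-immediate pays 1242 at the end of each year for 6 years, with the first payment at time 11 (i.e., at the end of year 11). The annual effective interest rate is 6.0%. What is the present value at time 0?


PV at time 10 of the 6-year annuity-immediate:
a_n = 1242 * (1-(1+0.06)^(-6))/0.06 = 6107.3168
Discount back 10 years to time 0:
PV = 6107.3168 * (1+0.06)^(-10)
= 6107.3168 * 0.558395
= 3410.2938


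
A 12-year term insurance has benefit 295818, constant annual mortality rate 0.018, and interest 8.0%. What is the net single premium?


NSP = benefit * sum_{k=0}^{n-1} k_p_x * q * v^(k+1)
With constant q=0.018, v=0.925926
Sum = 0.125019
NSP = 295818 * 0.125019
= 36982.9462


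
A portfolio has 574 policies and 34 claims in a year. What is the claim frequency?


frequency = claims / policies
= 34 / 574
= 0.0592


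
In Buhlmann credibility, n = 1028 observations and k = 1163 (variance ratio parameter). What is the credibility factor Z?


Z = n / (n + k)
= 1028 / (1028 + 1163)
= 1028 / 2191
= 0.4692


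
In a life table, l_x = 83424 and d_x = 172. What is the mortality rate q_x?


q_x = d_x / l_x
= 172 / 83424
= 0.0021


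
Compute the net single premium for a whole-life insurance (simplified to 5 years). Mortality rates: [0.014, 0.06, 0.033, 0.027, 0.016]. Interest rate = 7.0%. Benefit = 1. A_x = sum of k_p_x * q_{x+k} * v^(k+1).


v = 0.934579
Year 0: k_p_x=1.0, q=0.014, term=0.013084
Year 1: k_p_x=0.986, q=0.06, term=0.051673
Year 2: k_p_x=0.92684, q=0.033, term=0.024967
Year 3: k_p_x=0.896254, q=0.027, term=0.018461
Year 4: k_p_x=0.872055, q=0.016, term=0.009948
A_x = 0.1181


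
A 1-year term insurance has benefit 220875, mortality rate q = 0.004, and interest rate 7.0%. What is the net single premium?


NSP = benefit * q * v
v = 1/(1+i) = 0.934579
NSP = 220875 * 0.004 * 0.934579
= 825.7009


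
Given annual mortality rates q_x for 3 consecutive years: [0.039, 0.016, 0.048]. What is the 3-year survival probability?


p_k = 1 - q_k for each year
Survival = product of (1 - q_k)
= 0.961 * 0.984 * 0.952
= 0.9002


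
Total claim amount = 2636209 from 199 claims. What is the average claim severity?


severity = total / number
= 2636209 / 199
= 13247.2814


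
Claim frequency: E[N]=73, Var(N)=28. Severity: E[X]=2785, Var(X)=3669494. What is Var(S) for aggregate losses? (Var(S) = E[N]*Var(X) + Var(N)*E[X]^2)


Var(S) = E[N]*Var(X) + Var(N)*E[X]^2
= 73*3669494 + 28*2785^2
= 267873062 + 217174300
= 4.8505e+08


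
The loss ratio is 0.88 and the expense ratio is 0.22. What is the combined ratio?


Combined ratio = loss ratio + expense ratio
= 0.88 + 0.22
= 1.1


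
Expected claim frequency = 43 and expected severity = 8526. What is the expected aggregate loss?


E[S] = E[N] * E[X]
= 43 * 8526
= 366618


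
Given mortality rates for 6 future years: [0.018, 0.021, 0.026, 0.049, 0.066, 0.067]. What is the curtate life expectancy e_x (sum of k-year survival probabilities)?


e_x = sum_{k=1}^{n} k_p_x
k_p_x values:
  1_p_x = 0.982
  2_p_x = 0.961378
  3_p_x = 0.936382
  4_p_x = 0.890499
  5_p_x = 0.831726
  6_p_x = 0.776001
e_x = 5.378


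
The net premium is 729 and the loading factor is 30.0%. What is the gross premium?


Gross = net * (1 + loading)
= 729 * (1 + 0.3)
= 729 * 1.3
= 947.7


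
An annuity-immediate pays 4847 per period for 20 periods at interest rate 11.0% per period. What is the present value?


PV = PMT * (1 - (1+i)^(-n)) / i
= 4847 * (1 - (1+0.11)^(-20)) / 0.11
= 4847 * (1 - 0.124034) / 0.11
= 4847 * 7.963328
= 38598.2514


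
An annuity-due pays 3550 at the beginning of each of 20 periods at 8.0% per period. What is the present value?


PV_due = PMT * (1-(1+i)^(-n))/i * (1+i)
PV_immediate = 34854.4233
PV_due = 34854.4233 * 1.08
= 37642.7772


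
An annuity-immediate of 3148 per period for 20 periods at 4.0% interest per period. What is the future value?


FV = PMT * ((1+i)^n - 1) / i
= 3148 * ((1.04)^20 - 1) / 0.04
= 3148 * (2.191123 - 1) / 0.04
= 93741.3914


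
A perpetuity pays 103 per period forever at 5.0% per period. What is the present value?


PV = PMT / i
= 103 / 0.05
= 2060.0


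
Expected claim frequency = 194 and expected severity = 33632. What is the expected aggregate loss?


E[S] = E[N] * E[X]
= 194 * 33632
= 6.5246e+06


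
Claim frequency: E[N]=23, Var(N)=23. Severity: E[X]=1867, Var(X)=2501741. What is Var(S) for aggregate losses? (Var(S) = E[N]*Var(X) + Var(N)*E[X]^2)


Var(S) = E[N]*Var(X) + Var(N)*E[X]^2
= 23*2501741 + 23*1867^2
= 57540043 + 80170847
= 1.3771e+08


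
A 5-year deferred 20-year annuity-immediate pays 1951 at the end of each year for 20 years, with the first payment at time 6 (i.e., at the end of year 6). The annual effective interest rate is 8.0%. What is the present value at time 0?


PV at time 5 of the 20-year annuity-immediate:
a_n = 1951 * (1-(1+0.08)^(-20))/0.08 = 19155.2056
Discount back 5 years to time 0:
PV = 19155.2056 * (1+0.08)^(-5)
= 19155.2056 * 0.680583
= 13036.7111


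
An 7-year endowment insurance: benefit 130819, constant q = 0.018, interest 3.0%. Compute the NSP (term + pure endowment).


Term component = 13931.672
Pure endowment = 7_p_x * v^7 * benefit = 0.880604 * 0.813092 * 130819 = 93667.8748
NSP = 107599.5467


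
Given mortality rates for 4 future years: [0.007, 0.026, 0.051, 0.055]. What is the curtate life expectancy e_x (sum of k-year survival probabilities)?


e_x = sum_{k=1}^{n} k_p_x
k_p_x values:
  1_p_x = 0.993
  2_p_x = 0.967182
  3_p_x = 0.917856
  4_p_x = 0.867374
e_x = 3.7454


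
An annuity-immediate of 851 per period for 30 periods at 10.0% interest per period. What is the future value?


FV = PMT * ((1+i)^n - 1) / i
= 851 * ((1.1)^30 - 1) / 0.1
= 851 * (17.449402 - 1) / 0.1
= 139984.4133


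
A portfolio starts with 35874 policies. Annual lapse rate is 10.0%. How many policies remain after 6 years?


remaining = initial * (1 - lapse)^years
= 35874 * (1 - 0.1)^6
= 35874 * 0.531441
= 19064.9144


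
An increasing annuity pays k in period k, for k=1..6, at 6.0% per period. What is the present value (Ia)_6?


(Ia)_n = sum_{k=1}^{n} k * v^k, v = 1/(1+i)
v = 0.943396
Sum computed term by term:
(Ia)_6 = 16.3767


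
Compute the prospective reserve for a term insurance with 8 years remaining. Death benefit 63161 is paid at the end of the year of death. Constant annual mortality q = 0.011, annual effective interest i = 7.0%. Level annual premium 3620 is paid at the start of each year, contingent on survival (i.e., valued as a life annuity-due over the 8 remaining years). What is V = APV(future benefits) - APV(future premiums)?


v = 1/(1+i) = 0.934579
APV(future benefits) per unit = sum_{k=0}^{7} k_p_x * q * v^(k+1) = 0.063458
APV(future benefits) = 63161 * 0.063458 = 4008.045
Life annuity-due factor ä_{x:8} = sum_{k=0}^{7} k_p_x * v^k = 6.172693
APV(future premiums) = 3620 * 6.172693 = 22345.1491
V = 4008.045 - 22345.1491
= -18337.1041


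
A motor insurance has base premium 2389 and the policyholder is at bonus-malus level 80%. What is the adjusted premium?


adjusted = base * BM_level / 100
= 2389 * 80 / 100
= 2389 * 0.8
= 1911.2


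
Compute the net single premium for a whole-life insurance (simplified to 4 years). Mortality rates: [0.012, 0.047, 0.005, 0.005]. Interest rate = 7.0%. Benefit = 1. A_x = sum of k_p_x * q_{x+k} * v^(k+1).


v = 0.934579
Year 0: k_p_x=1.0, q=0.012, term=0.011215
Year 1: k_p_x=0.988, q=0.047, term=0.040559
Year 2: k_p_x=0.941564, q=0.005, term=0.003843
Year 3: k_p_x=0.936856, q=0.005, term=0.003574
A_x = 0.0592


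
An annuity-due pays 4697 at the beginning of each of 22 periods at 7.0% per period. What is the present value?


PV_due = PMT * (1-(1+i)^(-n))/i * (1+i)
PV_immediate = 51954.6466
PV_due = 51954.6466 * 1.07
= 55591.4719


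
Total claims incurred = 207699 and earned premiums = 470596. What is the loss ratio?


Loss ratio = claims / premiums
= 207699 / 470596
= 0.4414


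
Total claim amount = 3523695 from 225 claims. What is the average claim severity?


severity = total / number
= 3523695 / 225
= 15660.8667


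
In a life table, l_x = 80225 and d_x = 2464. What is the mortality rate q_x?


q_x = d_x / l_x
= 2464 / 80225
= 0.0307


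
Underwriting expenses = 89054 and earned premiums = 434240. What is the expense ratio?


Expense ratio = expenses / premiums
= 89054 / 434240
= 0.2051


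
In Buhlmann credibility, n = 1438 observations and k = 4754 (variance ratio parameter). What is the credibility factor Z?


Z = n / (n + k)
= 1438 / (1438 + 4754)
= 1438 / 6192
= 0.2322


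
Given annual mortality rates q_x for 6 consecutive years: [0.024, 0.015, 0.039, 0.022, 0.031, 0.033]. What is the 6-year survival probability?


p_k = 1 - q_k for each year
Survival = product of (1 - q_k)
= 0.976 * 0.985 * 0.961 * 0.978 * 0.969 * 0.967
= 0.8466


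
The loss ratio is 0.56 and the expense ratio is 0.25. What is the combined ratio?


Combined ratio = loss ratio + expense ratio
= 0.56 + 0.25
= 0.81


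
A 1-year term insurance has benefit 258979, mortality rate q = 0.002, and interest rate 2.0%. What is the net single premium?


NSP = benefit * q * v
v = 1/(1+i) = 0.980392
NSP = 258979 * 0.002 * 0.980392
= 507.802


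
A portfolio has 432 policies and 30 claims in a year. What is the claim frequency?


frequency = claims / policies
= 30 / 432
= 0.0694


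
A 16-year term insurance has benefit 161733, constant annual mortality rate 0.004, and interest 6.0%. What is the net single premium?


NSP = benefit * sum_{k=0}^{n-1} k_p_x * q * v^(k+1)
With constant q=0.004, v=0.943396
Sum = 0.039425
NSP = 161733 * 0.039425
= 6376.3761


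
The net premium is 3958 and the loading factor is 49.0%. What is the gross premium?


Gross = net * (1 + loading)
= 3958 * (1 + 0.49)
= 3958 * 1.49
= 5897.42


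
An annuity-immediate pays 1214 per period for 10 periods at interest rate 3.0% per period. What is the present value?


PV = PMT * (1 - (1+i)^(-n)) / i
= 1214 * (1 - (1+0.03)^(-10)) / 0.03
= 1214 * (1 - 0.744094) / 0.03
= 1214 * 8.530203
= 10355.6662


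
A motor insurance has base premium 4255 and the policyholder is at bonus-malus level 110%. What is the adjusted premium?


adjusted = base * BM_level / 100
= 4255 * 110 / 100
= 4255 * 1.1
= 4680.5


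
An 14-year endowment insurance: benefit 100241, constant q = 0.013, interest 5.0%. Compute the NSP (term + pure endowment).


Term component = 11986.2755
Pure endowment = 14_p_x * v^14 * benefit = 0.832607 * 0.505068 * 100241 = 42153.6651
NSP = 54139.9406


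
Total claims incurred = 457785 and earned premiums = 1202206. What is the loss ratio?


Loss ratio = claims / premiums
= 457785 / 1202206
= 0.3808


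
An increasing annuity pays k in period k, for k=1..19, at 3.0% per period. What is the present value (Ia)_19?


(Ia)_n = sum_{k=1}^{n} k * v^k, v = 1/(1+i)
v = 0.970874
Sum computed term by term:
(Ia)_19 = 130.6026


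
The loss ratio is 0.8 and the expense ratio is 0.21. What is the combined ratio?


Combined ratio = loss ratio + expense ratio
= 0.8 + 0.21
= 1.01


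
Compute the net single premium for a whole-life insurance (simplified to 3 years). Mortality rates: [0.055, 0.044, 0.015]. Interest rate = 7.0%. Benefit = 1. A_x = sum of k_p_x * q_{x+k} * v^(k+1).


v = 0.934579
Year 0: k_p_x=1.0, q=0.055, term=0.051402
Year 1: k_p_x=0.945, q=0.044, term=0.036318
Year 2: k_p_x=0.90342, q=0.015, term=0.011062
A_x = 0.0988


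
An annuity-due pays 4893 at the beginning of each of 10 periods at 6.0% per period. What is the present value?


PV_due = PMT * (1-(1+i)^(-n))/i * (1+i)
PV_immediate = 36012.9059
PV_due = 36012.9059 * 1.06
= 38173.6803


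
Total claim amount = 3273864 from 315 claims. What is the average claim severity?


severity = total / number
= 3273864 / 315
= 10393.219


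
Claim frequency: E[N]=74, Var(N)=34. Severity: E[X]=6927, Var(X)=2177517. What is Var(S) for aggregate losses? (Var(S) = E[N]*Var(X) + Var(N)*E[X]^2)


Var(S) = E[N]*Var(X) + Var(N)*E[X]^2
= 74*2177517 + 34*6927^2
= 161136258 + 1631433186
= 1.7926e+09


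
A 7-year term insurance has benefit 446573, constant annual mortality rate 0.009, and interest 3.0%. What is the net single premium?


NSP = benefit * sum_{k=0}^{n-1} k_p_x * q * v^(k+1)
With constant q=0.009, v=0.970874
Sum = 0.054639
NSP = 446573 * 0.054639
= 24400.482


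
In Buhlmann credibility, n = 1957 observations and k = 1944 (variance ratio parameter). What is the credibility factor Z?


Z = n / (n + k)
= 1957 / (1957 + 1944)
= 1957 / 3901
= 0.5017


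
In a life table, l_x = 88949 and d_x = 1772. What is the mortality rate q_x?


q_x = d_x / l_x
= 1772 / 88949
= 0.0199


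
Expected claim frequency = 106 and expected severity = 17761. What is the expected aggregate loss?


E[S] = E[N] * E[X]
= 106 * 17761
= 1.8827e+06


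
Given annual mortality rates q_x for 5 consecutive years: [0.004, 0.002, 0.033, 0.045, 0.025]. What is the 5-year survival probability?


p_k = 1 - q_k for each year
Survival = product of (1 - q_k)
= 0.996 * 0.998 * 0.967 * 0.955 * 0.975
= 0.895


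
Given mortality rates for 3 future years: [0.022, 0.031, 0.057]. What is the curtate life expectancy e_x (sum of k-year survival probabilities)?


e_x = sum_{k=1}^{n} k_p_x
k_p_x values:
  1_p_x = 0.978
  2_p_x = 0.947682
  3_p_x = 0.893664
e_x = 2.8193


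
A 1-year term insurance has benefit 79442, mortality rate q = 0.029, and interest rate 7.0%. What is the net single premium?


NSP = benefit * q * v
v = 1/(1+i) = 0.934579
NSP = 79442 * 0.029 * 0.934579
= 2153.1009


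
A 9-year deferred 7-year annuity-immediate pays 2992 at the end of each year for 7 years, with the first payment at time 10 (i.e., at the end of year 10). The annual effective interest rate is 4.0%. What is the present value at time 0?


PV at time 9 of the 7-year annuity-immediate:
a_n = 2992 * (1-(1+0.04)^(-7))/0.04 = 17958.1476
Discount back 9 years to time 0:
PV = 17958.1476 * (1+0.04)^(-9)
= 17958.1476 * 0.702587
= 12617.1563


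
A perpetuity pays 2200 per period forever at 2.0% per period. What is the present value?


PV = PMT / i
= 2200 / 0.02
= 110000.0


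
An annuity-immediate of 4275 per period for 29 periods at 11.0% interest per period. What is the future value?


FV = PMT * ((1+i)^n - 1) / i
= 4275 * ((1.11)^29 - 1) / 0.11
= 4275 * (20.623691 - 1) / 0.11
= 762647.9758


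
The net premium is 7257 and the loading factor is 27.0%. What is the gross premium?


Gross = net * (1 + loading)
= 7257 * (1 + 0.27)
= 7257 * 1.27
= 9216.39


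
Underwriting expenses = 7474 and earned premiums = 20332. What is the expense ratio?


Expense ratio = expenses / premiums
= 7474 / 20332
= 0.3676


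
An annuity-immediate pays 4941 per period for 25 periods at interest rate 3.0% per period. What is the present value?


PV = PMT * (1 - (1+i)^(-n)) / i
= 4941 * (1 - (1+0.03)^(-25)) / 0.03
= 4941 * (1 - 0.477606) / 0.03
= 4941 * 17.413148
= 86038.3627


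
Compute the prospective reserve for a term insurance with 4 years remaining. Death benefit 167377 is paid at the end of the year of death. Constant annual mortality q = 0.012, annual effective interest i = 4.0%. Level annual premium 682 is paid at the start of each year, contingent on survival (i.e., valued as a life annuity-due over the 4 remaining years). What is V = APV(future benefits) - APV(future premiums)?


v = 1/(1+i) = 0.961538
APV(future benefits) per unit = sum_{k=0}^{3} k_p_x * q * v^(k+1) = 0.042806
APV(future benefits) = 167377 * 0.042806 = 7164.7817
Life annuity-due factor ä_{x:4} = sum_{k=0}^{3} k_p_x * v^k = 3.709875
APV(future premiums) = 682 * 3.709875 = 2530.1347
V = 7164.7817 - 2530.1347
= 4634.647


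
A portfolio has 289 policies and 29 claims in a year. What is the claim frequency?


frequency = claims / policies
= 29 / 289
= 0.1003


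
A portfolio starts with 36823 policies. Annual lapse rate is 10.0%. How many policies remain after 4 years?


remaining = initial * (1 - lapse)^years
= 36823 * (1 - 0.1)^4
= 36823 * 0.6561
= 24159.5703


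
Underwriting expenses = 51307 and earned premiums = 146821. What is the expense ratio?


Expense ratio = expenses / premiums
= 51307 / 146821
= 0.3495


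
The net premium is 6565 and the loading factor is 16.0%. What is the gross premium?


Gross = net * (1 + loading)
= 6565 * (1 + 0.16)
= 6565 * 1.16
= 7615.4


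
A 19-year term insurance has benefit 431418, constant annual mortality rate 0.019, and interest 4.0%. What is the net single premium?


NSP = benefit * sum_{k=0}^{n-1} k_p_x * q * v^(k+1)
With constant q=0.019, v=0.961538
Sum = 0.215869
NSP = 431418 * 0.215869
= 93129.9479


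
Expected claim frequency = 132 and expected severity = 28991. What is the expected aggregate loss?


E[S] = E[N] * E[X]
= 132 * 28991
= 3.8268e+06


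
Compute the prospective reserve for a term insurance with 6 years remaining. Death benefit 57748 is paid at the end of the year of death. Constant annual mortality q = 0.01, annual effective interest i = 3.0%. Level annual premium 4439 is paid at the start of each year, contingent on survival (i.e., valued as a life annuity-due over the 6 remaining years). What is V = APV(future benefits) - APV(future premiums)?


v = 1/(1+i) = 0.970874
APV(future benefits) per unit = sum_{k=0}^{5} k_p_x * q * v^(k+1) = 0.052881
APV(future benefits) = 57748 * 0.052881 = 3053.7893
Life annuity-due factor ä_{x:6} = sum_{k=0}^{5} k_p_x * v^k = 5.446774
APV(future premiums) = 4439 * 5.446774 = 24178.229
V = 3053.7893 - 24178.229
= -21124.4397


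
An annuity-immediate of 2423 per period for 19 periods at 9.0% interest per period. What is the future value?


FV = PMT * ((1+i)^n - 1) / i
= 2423 * ((1.09)^19 - 1) / 0.09
= 2423 * (5.141661 - 1) / 0.09
= 111502.7247


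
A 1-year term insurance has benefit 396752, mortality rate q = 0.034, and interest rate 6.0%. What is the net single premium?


NSP = benefit * q * v
v = 1/(1+i) = 0.943396
NSP = 396752 * 0.034 * 0.943396
= 12726.0075


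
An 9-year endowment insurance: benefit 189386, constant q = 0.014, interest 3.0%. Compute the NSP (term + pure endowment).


Term component = 19579.2288
Pure endowment = 9_p_x * v^9 * benefit = 0.88083 * 0.766417 * 189386 = 127851.2809
NSP = 147430.5097


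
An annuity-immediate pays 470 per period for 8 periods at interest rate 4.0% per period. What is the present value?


PV = PMT * (1 - (1+i)^(-n)) / i
= 470 * (1 - (1+0.04)^(-8)) / 0.04
= 470 * (1 - 0.73069) / 0.04
= 470 * 6.732745
= 3164.3901


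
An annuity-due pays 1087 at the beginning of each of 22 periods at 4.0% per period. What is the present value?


PV_due = PMT * (1-(1+i)^(-n))/i * (1+i)
PV_immediate = 15708.3624
PV_due = 15708.3624 * 1.04
= 16336.6969
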